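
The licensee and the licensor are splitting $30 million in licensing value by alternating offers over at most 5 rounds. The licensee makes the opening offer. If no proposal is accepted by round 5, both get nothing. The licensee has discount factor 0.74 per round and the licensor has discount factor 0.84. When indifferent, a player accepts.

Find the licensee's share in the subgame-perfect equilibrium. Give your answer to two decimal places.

19.38

By backward induction:
Round 5 (the licensee proposes): rejection yields 0 for the licensor; the licensee offers 0 and keeps 30.
Round 4 (the licensor proposes): the licensee can get 30 next round, worth 0.74 × 30 = 22.2 now; the licensor offers that and keeps 7.8.
Round 3 (the licensee proposes): the licensor can get 7.8 next round, worth 0.84 × 7.8 = 6.552 now; the licensee offers that and keeps 23.448.
Round 2 (the licensor proposes): the licensee can get 23.448 next round, worth 0.74 × 23.448 = 17.35152 now. The licensor offers 17.35152 and keeps 30 − 17.35152 = 12.64848.
Round 1 (the licensee proposes): the licensor can get 12.64848 next round, worth 0.84 × 12.64848 = 10.6247232 now, so the licensee offers 10.6247232, keeping 19.3752768.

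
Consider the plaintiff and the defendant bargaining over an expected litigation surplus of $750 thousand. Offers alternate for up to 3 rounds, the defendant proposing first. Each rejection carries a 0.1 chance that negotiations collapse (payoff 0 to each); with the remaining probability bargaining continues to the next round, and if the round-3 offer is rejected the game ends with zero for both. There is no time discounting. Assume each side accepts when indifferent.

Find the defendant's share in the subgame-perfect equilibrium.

Round 3 (the defendant proposes): rejection yields 0 for the plaintiff; the defendant offers 0 and keeps 750.
Round 2 (the plaintiff proposes): rejecting gives the defendant an expected 0.9 × 750 = 675. The plaintiff offers 675 and keeps 750 − 675 = 75.
Round 1 (the defendant proposes): rejecting gives the plaintiff an expected 0.9 × 75 = 67.5; the defendant offers that and keeps 682.5.

682.5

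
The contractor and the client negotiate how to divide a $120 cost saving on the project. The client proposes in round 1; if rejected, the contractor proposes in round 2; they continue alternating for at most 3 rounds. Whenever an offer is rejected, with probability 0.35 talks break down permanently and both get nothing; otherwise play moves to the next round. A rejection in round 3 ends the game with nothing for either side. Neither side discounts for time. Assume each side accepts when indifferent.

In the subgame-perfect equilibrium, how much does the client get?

Round 3 (the client proposes): rejection yields 0 for the contractor; the client offers 0 and keeps 120.
Round 2 (the contractor proposes): rejecting gives the client an expected 0.65 × 120 = 78; the contractor offers that and keeps 42.
Round 1 (the client proposes): rejecting gives the contractor an expected 0.65 × 42 = 27.3. The client offers 27.3 and keeps 120 − 27.3 = 92.7.

92.7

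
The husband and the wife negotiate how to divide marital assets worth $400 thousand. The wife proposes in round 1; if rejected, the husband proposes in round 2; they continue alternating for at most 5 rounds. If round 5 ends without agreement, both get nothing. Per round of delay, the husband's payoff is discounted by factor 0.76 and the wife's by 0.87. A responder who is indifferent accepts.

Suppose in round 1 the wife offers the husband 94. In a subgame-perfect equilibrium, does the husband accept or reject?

Accept

Round 5 (the wife proposes): rejection yields 0 for the husband; the wife offers 0 and keeps 400.
Round 4 (the husband proposes): the wife can get 400 next round, worth 0.87 × 400 = 348 now, so the husband offers 348, keeping 52.
Round 3 (the wife proposes): the husband can get 52 next round, worth 0.76 × 52 = 39.52 now; the wife offers that and keeps 360.48.
Round 2 (the husband proposes): the wife can get 360.48 next round, worth 0.87 × 360.48 = 313.6176 now. The husband offers 313.6176 and keeps 400 − 313.6176 = 86.3824.
So by rejecting in round 1, the husband gets 86.3824 next round, worth 0.76 × 86.3824 = 65.650624 now.
Offer 94 ≥ 65.650624, so the husband accepts.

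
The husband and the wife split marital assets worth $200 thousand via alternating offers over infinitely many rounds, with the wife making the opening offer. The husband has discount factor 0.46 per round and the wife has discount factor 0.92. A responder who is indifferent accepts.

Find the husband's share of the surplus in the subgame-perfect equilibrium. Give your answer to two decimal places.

In a stationary SPE each proposer offers the other exactly their discounted continuation value.
If the wife keeps x when proposing and the husband keeps y when proposing, then x = 200 − 0.46y and y = 200 − 0.92x.
Solving: x = 200(1 − 0.46) / (1 − 0.92·0.46) = 108 / 0.5768 ≈ 187.2399.
The husband gets 200 − 187.2399 ≈ 12.7601.

12.76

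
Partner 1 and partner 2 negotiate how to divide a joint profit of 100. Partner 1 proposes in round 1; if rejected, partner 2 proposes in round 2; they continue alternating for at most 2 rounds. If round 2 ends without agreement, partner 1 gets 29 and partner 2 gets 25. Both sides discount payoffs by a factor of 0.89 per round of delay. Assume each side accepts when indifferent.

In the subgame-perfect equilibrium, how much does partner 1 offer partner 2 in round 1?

By backward induction:
Round 2 (partner 2 proposes): partner 1 gets 29 if talks fail, so partner 2 offers 29 and keeps 71.
Round 1 (partner 1 proposes): partner 2 can get 71 next round, worth 0.89 × 71 = 63.19 now; partner 1 offers that and keeps 36.81.

63.19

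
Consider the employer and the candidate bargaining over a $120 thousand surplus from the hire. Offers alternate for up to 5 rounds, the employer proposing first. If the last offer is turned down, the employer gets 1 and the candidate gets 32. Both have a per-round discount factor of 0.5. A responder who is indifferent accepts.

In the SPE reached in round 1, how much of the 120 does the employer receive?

Round 5 (the employer proposes): the candidate gets 32 if talks fail, so the employer offers 32 and keeps 88.
Round 4 (the candidate proposes): the employer can get 88 next round, worth 0.5 × 88 = 44 now. The candidate offers 44 and keeps 120 − 44 = 76.
Round 3 (the employer proposes): the candidate can get 76 next round, worth 0.5 × 76 = 38 now; the employer offers that and keeps 82.
Round 2 (the candidate proposes): the employer can get 82 next round, worth 0.5 × 82 = 41 now, so the candidate offers 41, keeping 79.
Round 1 (the employer proposes): the candidate can get 79 next round, worth 0.5 × 79 = 39.5 now; the employer offers that and keeps 80.5.

80.5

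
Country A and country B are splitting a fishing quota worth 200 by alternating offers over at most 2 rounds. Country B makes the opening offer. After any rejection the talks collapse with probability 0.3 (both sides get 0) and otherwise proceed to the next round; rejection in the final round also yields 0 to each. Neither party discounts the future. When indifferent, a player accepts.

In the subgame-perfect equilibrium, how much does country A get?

Round 2 (country A proposes): rejection yields 0 for country B; country A offers 0 and keeps 200.
Round 1 (country B proposes): rejecting gives country A an expected 0.7 × 200 = 140; country B offers that and keeps 60.

140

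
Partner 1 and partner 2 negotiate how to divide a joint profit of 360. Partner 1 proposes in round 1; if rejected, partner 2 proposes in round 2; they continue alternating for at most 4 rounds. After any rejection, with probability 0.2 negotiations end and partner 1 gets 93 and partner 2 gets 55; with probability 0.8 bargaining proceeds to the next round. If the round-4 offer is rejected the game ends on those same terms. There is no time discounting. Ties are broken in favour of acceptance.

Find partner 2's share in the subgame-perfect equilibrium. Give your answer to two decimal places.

Round 4 (partner 2 proposes): partner 1 gets 93 if talks fail, so partner 2 offers 93 and keeps 267.
Round 3 (partner 1 proposes): rejecting gives partner 2 an expected 0.8 × 267 + 0.2 × 55 = 224.6. Partner 1 offers 224.6 and keeps 360 − 224.6 = 135.4.
Round 2 (partner 2 proposes): rejecting gives partner 1 an expected 0.8 × 135.4 + 0.2 × 93 = 126.92; partner 2 offers that and keeps 233.08.
Round 1 (partner 1 proposes): rejecting gives partner 2 an expected 0.8 × 233.08 + 0.2 × 55 = 197.464. Partner 1 offers 197.464 and keeps 360 − 197.464 = 162.536.

197.46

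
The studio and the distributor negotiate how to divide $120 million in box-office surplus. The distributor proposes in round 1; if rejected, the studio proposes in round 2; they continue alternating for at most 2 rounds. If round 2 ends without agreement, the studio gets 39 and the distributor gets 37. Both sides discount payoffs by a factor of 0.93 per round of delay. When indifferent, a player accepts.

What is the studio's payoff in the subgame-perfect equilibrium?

Round 2 (the studio proposes): the distributor gets 37 if talks fail, so the studio offers 37 and keeps 83.
Round 1 (the distributor proposes): the studio can get 83 next round, worth 0.93 × 83 = 77.19 now; the distributor offers that and keeps 42.81.

77.19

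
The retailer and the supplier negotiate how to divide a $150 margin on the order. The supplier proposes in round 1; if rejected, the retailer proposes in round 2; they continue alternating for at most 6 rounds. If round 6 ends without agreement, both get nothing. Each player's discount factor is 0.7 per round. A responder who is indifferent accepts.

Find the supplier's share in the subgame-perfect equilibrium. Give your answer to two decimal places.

77.85

Round 6 (the retailer proposes): rejection yields 0 for the supplier; the retailer offers 0 and keeps 150.
Round 5 (the supplier proposes): the retailer can get 150 next round, worth 0.7 × 150 = 105 now; the supplier offers that and keeps 45.
Round 4 (the retailer proposes): the supplier can get 45 next round, worth 0.7 × 45 = 31.5 now, so the retailer offers 31.5, keeping 118.5.
Round 3 (the supplier proposes): the retailer can get 118.5 next round, worth 0.7 × 118.5 = 82.95 now, so the supplier offers 82.95, keeping 67.05.
Round 2 (the retailer proposes): the supplier can get 67.05 next round, worth 0.7 × 67.05 = 46.935 now. The retailer offers 46.935 and keeps 150 − 46.935 = 103.065.
Round 1 (the supplier proposes): the retailer can get 103.065 next round, worth 0.7 × 103.065 = 72.1455 now; the supplier offers that and keeps 77.8545.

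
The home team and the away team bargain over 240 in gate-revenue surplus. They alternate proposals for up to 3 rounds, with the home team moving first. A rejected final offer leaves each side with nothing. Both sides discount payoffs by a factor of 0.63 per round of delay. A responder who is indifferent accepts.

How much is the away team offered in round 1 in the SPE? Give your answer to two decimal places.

By backward induction:
Round 3 (the home team proposes): the away team will accept anything ≥ 0, so the home team offers 0 and keeps 240.
Round 2 (the away team proposes): the home team can get 240 next round, worth 0.63 × 240 = 151.2 now, so the away team offers 151.2, keeping 88.8.
Round 1 (the home team proposes): the away team can get 88.8 next round, worth 0.63 × 88.8 = 55.944 now, so the home team offers 55.944, keeping 184.056.

55.94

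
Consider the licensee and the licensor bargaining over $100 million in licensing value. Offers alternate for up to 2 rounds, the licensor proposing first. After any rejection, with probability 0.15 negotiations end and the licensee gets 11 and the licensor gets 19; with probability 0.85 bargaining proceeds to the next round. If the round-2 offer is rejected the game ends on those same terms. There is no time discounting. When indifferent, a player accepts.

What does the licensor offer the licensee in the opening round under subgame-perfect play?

70.5

Round 2 (the licensee proposes): the licensor gets 19 if talks fail, so the licensee offers 19 and keeps 81.
Round 1 (the licensor proposes): rejecting gives the licensee an expected 0.85 × 81 + 0.15 × 11 = 70.5; the licensor offers that and keeps 29.5.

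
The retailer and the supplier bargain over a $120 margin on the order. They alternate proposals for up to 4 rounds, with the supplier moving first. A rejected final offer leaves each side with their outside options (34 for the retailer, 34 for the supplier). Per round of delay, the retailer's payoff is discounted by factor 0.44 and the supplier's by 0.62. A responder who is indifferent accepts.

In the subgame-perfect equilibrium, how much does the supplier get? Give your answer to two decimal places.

89.61

Round 4 (the retailer proposes): the supplier gets 34 if talks fail, so the retailer offers 34 and keeps 86.
Round 3 (the supplier proposes): the retailer can get 86 next round, worth 0.44 × 86 = 37.84 now, so the supplier offers 37.84, keeping 82.16.
Round 2 (the retailer proposes): the supplier can get 82.16 next round, worth 0.62 × 82.16 = 50.9392 now; the retailer offers that and keeps 69.0608.
Round 1 (the supplier proposes): the retailer can get 69.0608 next round, worth 0.44 × 69.0608 = 30.386752 now, so the supplier offers 30.386752, keeping 89.613248.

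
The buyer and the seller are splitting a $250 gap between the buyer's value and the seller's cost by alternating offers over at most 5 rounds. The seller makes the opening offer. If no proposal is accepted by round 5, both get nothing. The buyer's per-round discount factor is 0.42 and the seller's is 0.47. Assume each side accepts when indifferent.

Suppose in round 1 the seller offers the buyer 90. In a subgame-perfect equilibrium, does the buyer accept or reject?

Round 5 (the seller proposes): rejection yields 0 for the buyer; the seller offers 0 and keeps 250.
Round 4 (the buyer proposes): the seller can get 250 next round, worth 0.47 × 250 = 117.5 now; the buyer offers that and keeps 132.5.
Round 3 (the seller proposes): the buyer can get 132.5 next round, worth 0.42 × 132.5 = 55.65 now, so the seller offers 55.65, keeping 194.35.
Round 2 (the buyer proposes): the seller can get 194.35 next round, worth 0.47 × 194.35 = 91.3445 now, so the buyer offers 91.3445, keeping 158.6555.
So by rejecting in round 1, the buyer gets 158.6555 next round, worth 0.42 × 158.6555 = 66.63531 now.
Offer 90 ≥ 66.63531, so the buyer accepts.

Accept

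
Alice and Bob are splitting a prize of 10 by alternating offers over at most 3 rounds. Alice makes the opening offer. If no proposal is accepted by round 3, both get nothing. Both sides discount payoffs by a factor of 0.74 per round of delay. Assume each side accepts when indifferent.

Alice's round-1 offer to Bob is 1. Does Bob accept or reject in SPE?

Round 3 (Alice proposes): Bob will accept anything ≥ 0, so Alice offers 0 and keeps 10.
Round 2 (Bob proposes): Alice can get 10 next round, worth 0.74 × 10 = 7.4 now. Bob offers 7.4 and keeps 10 − 7.4 = 2.6.
So by rejecting in round 1, Bob gets 2.6 next round, worth 0.74 × 2.6 = 1.924 now.
Offer 1 < 1.924, so Bob rejects.

Reject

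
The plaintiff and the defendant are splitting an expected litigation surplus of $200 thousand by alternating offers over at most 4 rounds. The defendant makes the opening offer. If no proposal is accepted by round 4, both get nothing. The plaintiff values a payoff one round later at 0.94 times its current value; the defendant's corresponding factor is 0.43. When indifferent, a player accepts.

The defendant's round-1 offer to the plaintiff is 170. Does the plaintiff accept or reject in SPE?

Round 4 (the plaintiff proposes): the defendant will accept anything ≥ 0, so the plaintiff offers 0 and keeps 200.
Round 3 (the defendant proposes): the plaintiff can get 200 next round, worth 0.94 × 200 = 188 now, so the defendant offers 188, keeping 12.
Round 2 (the plaintiff proposes): the defendant can get 12 next round, worth 0.43 × 12 = 5.16 now; the plaintiff offers that and keeps 194.84.
So by rejecting in round 1, the plaintiff gets 194.84 next round, worth 0.94 × 194.84 = 183.1496 now.
Offer 170 < 183.1496, so the plaintiff rejects.

Reject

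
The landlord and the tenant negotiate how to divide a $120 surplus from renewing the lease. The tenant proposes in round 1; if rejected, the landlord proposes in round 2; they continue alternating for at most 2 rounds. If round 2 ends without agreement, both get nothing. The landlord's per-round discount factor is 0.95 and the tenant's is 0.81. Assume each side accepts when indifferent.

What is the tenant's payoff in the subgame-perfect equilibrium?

Round 2 (the landlord proposes): the tenant will accept anything ≥ 0, so the landlord offers 0 and keeps 120.
Round 1 (the tenant proposes): the landlord can get 120 next round, worth 0.95 × 120 = 114 now. The tenant offers 114 and keeps 120 − 114 = 6.

6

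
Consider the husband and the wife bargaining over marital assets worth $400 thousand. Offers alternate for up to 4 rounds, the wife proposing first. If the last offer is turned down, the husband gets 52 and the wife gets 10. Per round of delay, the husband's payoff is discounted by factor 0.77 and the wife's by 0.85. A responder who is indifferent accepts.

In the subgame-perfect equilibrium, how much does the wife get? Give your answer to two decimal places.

Solve by backward induction from round 4.
Round 4 (the husband proposes): the wife gets 10 if talks fail, so the husband offers 10 and keeps 390.
Round 3 (the wife proposes): the husband can get 390 next round, worth 0.77 × 390 = 300.3 now. The wife offers 300.3 and keeps 400 − 300.3 = 99.7.
Round 2 (the husband proposes): the wife can get 99.7 next round, worth 0.85 × 99.7 = 84.745 now; the husband offers that and keeps 315.255.
Round 1 (the wife proposes): the husband can get 315.255 next round, worth 0.77 × 315.255 = 242.74635 now; the wife offers that and keeps 157.25365.

157.25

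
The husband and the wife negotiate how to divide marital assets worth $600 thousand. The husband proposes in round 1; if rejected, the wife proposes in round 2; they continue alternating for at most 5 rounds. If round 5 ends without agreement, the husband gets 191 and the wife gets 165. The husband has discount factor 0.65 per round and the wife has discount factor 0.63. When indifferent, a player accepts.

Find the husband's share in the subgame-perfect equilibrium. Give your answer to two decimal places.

Work backward from the last round.
Round 5 (the husband proposes): the wife gets 165 if talks fail, so the husband offers 165 and keeps 435.
Round 4 (the wife proposes): the husband can get 435 next round, worth 0.65 × 435 = 282.75 now. The wife offers 282.75 and keeps 600 − 282.75 = 317.25.
Round 3 (the husband proposes): the wife can get 317.25 next round, worth 0.63 × 317.25 = 199.8675 now; the husband offers that and keeps 400.1325.
Round 2 (the wife proposes): the husband can get 400.1325 next round, worth 0.65 × 400.1325 = 260.086125 now, so the wife offers 260.086125, keeping 339.913875.
Round 1 (the husband proposes): the wife can get 339.913875 next round, worth 0.63 × 339.913875 = 214.14574125 now, so the husband offers 214.14574125, keeping 385.85425875.

385.85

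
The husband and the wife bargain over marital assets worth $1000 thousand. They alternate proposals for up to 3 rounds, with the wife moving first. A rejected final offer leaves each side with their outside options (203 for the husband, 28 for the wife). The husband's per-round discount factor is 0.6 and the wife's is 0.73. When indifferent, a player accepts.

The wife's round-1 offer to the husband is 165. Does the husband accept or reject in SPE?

Reject

Work out the husband's continuation value if the offer is rejected.
Round 3 (the wife proposes): the husband gets 203 if talks fail, so the wife offers 203 and keeps 797.
Round 2 (the husband proposes): the wife can get 797 next round, worth 0.73 × 797 = 581.81 now. The husband offers 581.81 and keeps 1000 − 581.81 = 418.19.
So by rejecting in round 1, the husband gets 418.19 next round, worth 0.6 × 418.19 = 250.914 now.
Offer 165 < 250.914, so the husband rejects.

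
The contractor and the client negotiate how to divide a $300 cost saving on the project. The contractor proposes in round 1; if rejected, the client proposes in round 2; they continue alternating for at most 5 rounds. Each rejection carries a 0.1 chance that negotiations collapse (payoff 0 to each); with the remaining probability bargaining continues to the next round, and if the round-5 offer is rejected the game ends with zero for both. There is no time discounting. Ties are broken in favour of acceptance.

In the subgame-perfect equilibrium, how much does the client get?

48.87

Round 5 (the contractor proposes): rejection yields 0 for the client; the contractor offers 0 and keeps 300.
Round 4 (the client proposes): rejecting gives the contractor an expected 0.9 × 300 = 270, so the client offers 270, keeping 30.
Round 3 (the contractor proposes): rejecting gives the client an expected 0.9 × 30 = 27, so the contractor offers 27, keeping 273.
Round 2 (the client proposes): rejecting gives the contractor an expected 0.9 × 273 = 245.7, so the client offers 245.7, keeping 54.3.
Round 1 (the contractor proposes): rejecting gives the client an expected 0.9 × 54.3 = 48.87, so the contractor offers 48.87, keeping 251.13.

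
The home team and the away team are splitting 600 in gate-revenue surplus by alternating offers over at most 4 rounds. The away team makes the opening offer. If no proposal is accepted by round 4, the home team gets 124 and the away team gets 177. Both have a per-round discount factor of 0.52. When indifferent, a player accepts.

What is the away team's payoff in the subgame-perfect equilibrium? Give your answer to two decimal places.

By backward induction:
Round 4 (the home team proposes): the away team gets 177 if talks fail, so the home team offers 177 and keeps 423.
Round 3 (the away team proposes): the home team can get 423 next round, worth 0.52 × 423 = 219.96 now. The away team offers 219.96 and keeps 600 − 219.96 = 380.04.
Round 2 (the home team proposes): the away team can get 380.04 next round, worth 0.52 × 380.04 = 197.6208 now. The home team offers 197.6208 and keeps 600 − 197.6208 = 402.3792.
Round 1 (the away team proposes): the home team can get 402.3792 next round, worth 0.52 × 402.3792 = 209.237184 now, so the away team offers 209.237184, keeping 390.762816.

390.76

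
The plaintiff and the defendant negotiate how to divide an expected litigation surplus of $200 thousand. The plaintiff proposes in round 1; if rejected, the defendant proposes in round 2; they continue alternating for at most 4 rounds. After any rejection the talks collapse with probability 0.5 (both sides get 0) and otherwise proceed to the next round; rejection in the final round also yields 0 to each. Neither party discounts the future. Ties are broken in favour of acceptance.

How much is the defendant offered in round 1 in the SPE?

75

Round 4 (the defendant proposes): the plaintiff will accept anything ≥ 0, so the defendant offers 0 and keeps 200.
Round 3 (the plaintiff proposes): rejecting gives the defendant an expected 0.5 × 200 = 100. The plaintiff offers 100 and keeps 200 − 100 = 100.
Round 2 (the defendant proposes): rejecting gives the plaintiff an expected 0.5 × 100 = 50; the defendant offers that and keeps 150.
Round 1 (the plaintiff proposes): rejecting gives the defendant an expected 0.5 × 150 = 75. The plaintiff offers 75 and keeps 200 − 75 = 125.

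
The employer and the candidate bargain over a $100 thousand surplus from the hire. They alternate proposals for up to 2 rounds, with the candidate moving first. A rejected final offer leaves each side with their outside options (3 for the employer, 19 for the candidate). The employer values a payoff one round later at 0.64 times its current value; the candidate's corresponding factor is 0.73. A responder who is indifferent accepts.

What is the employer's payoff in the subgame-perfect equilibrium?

51.84

Round 2 (the employer proposes): the candidate gets 19 if talks fail, so the employer offers 19 and keeps 81.
Round 1 (the candidate proposes): the employer can get 81 next round, worth 0.64 × 81 = 51.84 now; the candidate offers that and keeps 48.16.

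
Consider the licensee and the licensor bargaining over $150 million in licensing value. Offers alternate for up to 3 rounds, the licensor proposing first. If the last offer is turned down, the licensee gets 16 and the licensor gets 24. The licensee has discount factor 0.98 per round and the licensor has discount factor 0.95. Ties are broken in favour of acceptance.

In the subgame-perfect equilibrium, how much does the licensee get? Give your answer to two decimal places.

Round 3 (the licensor proposes): the licensee gets 16 if talks fail, so the licensor offers 16 and keeps 134.
Round 2 (the licensee proposes): the licensor can get 134 next round, worth 0.95 × 134 = 127.3 now; the licensee offers that and keeps 22.7.
Round 1 (the licensor proposes): the licensee can get 22.7 next round, worth 0.98 × 22.7 = 22.246 now; the licensor offers that and keeps 127.754.

22.25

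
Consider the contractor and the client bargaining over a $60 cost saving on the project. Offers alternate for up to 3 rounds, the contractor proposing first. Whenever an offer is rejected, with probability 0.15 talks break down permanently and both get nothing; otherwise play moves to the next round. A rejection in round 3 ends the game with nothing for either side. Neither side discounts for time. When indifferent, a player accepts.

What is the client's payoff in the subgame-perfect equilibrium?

7.65

Round 3 (the contractor proposes): the client will accept anything ≥ 0, so the contractor offers 0 and keeps 60.
Round 2 (the client proposes): rejecting gives the contractor an expected 0.85 × 60 = 51, so the client offers 51, keeping 9.
Round 1 (the contractor proposes): rejecting gives the client an expected 0.85 × 9 = 7.65, so the contractor offers 7.65, keeping 52.35.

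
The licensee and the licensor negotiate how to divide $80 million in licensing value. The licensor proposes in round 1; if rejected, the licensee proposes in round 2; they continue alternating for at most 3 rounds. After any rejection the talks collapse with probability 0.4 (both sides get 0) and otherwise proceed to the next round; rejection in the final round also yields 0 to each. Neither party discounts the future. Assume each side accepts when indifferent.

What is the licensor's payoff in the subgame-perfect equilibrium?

Round 3 (the licensor proposes): rejection yields 0 for the licensee; the licensor offers 0 and keeps 80.
Round 2 (the licensee proposes): rejecting gives the licensor an expected 0.6 × 80 = 48. The licensee offers 48 and keeps 80 − 48 = 32.
Round 1 (the licensor proposes): rejecting gives the licensee an expected 0.6 × 32 = 19.2, so the licensor offers 19.2, keeping 60.8.

60.8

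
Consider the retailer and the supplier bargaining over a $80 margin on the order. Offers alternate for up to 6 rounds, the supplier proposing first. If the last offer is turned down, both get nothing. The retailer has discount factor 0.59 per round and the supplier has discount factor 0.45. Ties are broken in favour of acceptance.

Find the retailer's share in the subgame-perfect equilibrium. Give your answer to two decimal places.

Round 6 (the retailer proposes): rejection yields 0 for the supplier; the retailer offers 0 and keeps 80.
Round 5 (the supplier proposes): the retailer can get 80 next round, worth 0.59 × 80 = 47.2 now. The supplier offers 47.2 and keeps 80 − 47.2 = 32.8.
Round 4 (the retailer proposes): the supplier can get 32.8 next round, worth 0.45 × 32.8 = 14.76 now. The retailer offers 14.76 and keeps 80 − 14.76 = 65.24.
Round 3 (the supplier proposes): the retailer can get 65.24 next round, worth 0.59 × 65.24 = 38.4916 now; the supplier offers that and keeps 41.5084.
Round 2 (the retailer proposes): the supplier can get 41.5084 next round, worth 0.45 × 41.5084 = 18.67878 now. The retailer offers 18.67878 and keeps 80 − 18.67878 = 61.32122.
Round 1 (the supplier proposes): the retailer can get 61.32122 next round, worth 0.59 × 61.32122 = 36.1795198 now, so the supplier offers 36.1795198, keeping 43.8204802.

36.18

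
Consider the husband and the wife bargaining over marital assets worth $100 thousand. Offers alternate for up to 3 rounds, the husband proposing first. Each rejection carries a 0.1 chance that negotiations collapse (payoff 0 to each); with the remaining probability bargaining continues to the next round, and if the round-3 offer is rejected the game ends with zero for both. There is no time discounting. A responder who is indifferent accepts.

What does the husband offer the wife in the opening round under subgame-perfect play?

Round 3 (the husband proposes): rejection yields 0 for the wife; the husband offers 0 and keeps 100.
Round 2 (the wife proposes): rejecting gives the husband an expected 0.9 × 100 = 90, so the wife offers 90, keeping 10.
Round 1 (the husband proposes): rejecting gives the wife an expected 0.9 × 10 = 9; the husband offers that and keeps 91.

9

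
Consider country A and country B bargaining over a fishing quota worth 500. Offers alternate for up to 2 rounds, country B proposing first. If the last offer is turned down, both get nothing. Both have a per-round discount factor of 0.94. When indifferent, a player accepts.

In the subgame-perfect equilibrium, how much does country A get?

Round 2 (country A proposes): country B will accept anything ≥ 0, so country A offers 0 and keeps 500.
Round 1 (country B proposes): country A can get 500 next round, worth 0.94 × 500 = 470 now. Country B offers 470 and keeps 500 − 470 = 30.

470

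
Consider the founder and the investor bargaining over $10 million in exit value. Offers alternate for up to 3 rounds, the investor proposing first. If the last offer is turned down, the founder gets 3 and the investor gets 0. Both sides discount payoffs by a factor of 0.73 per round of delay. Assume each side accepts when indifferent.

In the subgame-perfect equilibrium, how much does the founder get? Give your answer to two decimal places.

3.57

Solve by backward induction from round 3.
Round 3 (the investor proposes): the founder gets 3 if talks fail, so the investor offers 3 and keeps 7.
Round 2 (the founder proposes): the investor can get 7 next round, worth 0.73 × 7 = 5.11 now; the founder offers that and keeps 4.89.
Round 1 (the investor proposes): the founder can get 4.89 next round, worth 0.73 × 4.89 = 3.5697 now; the investor offers that and keeps 6.4303.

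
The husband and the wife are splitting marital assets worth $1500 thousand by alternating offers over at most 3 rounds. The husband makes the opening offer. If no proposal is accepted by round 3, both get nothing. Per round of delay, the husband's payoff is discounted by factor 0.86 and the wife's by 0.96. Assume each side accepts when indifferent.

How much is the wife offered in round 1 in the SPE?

201.6

Round 3 (the husband proposes): rejection yields 0 for the wife; the husband offers 0 and keeps 1500.
Round 2 (the wife proposes): the husband can get 1500 next round, worth 0.86 × 1500 = 1290 now, so the wife offers 1290, keeping 210.
Round 1 (the husband proposes): the wife can get 210 next round, worth 0.96 × 210 = 201.6 now. The husband offers 201.6 and keeps 1500 − 201.6 = 1298.4.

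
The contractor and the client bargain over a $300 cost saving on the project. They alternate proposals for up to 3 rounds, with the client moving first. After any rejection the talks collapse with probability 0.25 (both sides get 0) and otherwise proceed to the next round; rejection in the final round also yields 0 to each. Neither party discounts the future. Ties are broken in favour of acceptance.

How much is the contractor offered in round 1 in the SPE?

Round 3 (the client proposes): rejection yields 0 for the contractor; the client offers 0 and keeps 300.
Round 2 (the contractor proposes): rejecting gives the client an expected 0.75 × 300 = 225; the contractor offers that and keeps 75.
Round 1 (the client proposes): rejecting gives the contractor an expected 0.75 × 75 = 56.25. The client offers 56.25 and keeps 300 − 56.25 = 243.75.

56.25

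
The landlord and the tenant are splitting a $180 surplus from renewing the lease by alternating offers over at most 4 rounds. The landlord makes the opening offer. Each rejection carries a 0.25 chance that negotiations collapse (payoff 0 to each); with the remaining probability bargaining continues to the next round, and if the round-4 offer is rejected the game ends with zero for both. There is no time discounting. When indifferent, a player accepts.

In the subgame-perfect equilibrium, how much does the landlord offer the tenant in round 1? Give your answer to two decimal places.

Round 4 (the tenant proposes): the landlord will accept anything ≥ 0, so the tenant offers 0 and keeps 180.
Round 3 (the landlord proposes): rejecting gives the tenant an expected 0.75 × 180 = 135; the landlord offers that and keeps 45.
Round 2 (the tenant proposes): rejecting gives the landlord an expected 0.75 × 45 = 33.75. The tenant offers 33.75 and keeps 180 − 33.75 = 146.25.
Round 1 (the landlord proposes): rejecting gives the tenant an expected 0.75 × 146.25 = 109.6875; the landlord offers that and keeps 70.3125.

109.69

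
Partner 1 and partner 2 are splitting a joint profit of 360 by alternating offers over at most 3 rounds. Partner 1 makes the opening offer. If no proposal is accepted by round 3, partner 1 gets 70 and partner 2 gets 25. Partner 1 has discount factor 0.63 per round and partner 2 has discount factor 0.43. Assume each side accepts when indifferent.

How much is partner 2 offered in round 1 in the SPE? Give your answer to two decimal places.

Round 3 (partner 1 proposes): partner 2 gets 25 if talks fail, so partner 1 offers 25 and keeps 335.
Round 2 (partner 2 proposes): partner 1 can get 335 next round, worth 0.63 × 335 = 211.05 now, so partner 2 offers 211.05, keeping 148.95.
Round 1 (partner 1 proposes): partner 2 can get 148.95 next round, worth 0.43 × 148.95 = 64.0485 now. Partner 1 offers 64.0485 and keeps 360 − 64.0485 = 295.9515.

64.05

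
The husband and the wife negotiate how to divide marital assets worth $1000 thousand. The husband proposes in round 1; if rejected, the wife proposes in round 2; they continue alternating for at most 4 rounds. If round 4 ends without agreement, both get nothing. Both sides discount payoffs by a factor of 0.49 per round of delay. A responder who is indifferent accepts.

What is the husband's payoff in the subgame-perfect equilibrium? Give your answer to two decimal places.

632.45

Round 4 (the wife proposes): rejection yields 0 for the husband; the wife offers 0 and keeps 1000.
Round 3 (the husband proposes): the wife can get 1000 next round, worth 0.49 × 1000 = 490 now. The husband offers 490 and keeps 1000 − 490 = 510.
Round 2 (the wife proposes): the husband can get 510 next round, worth 0.49 × 510 = 249.9 now, so the wife offers 249.9, keeping 750.1.
Round 1 (the husband proposes): the wife can get 750.1 next round, worth 0.49 × 750.1 = 367.549 now. The husband offers 367.549 and keeps 1000 − 367.549 = 632.451.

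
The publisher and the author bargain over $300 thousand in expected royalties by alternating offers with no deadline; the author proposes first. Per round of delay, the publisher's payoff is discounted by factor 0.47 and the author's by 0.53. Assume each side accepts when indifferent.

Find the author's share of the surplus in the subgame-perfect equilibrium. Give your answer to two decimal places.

In a stationary SPE each proposer offers the other exactly their discounted continuation value.
If the author keeps x when proposing and the publisher keeps y when proposing, then x = 300 − 0.47y and y = 300 − 0.53x.
Solving: x = 300(1 − 0.47) / (1 − 0.53·0.47) = 159 / 0.7509 ≈ 211.7459.
The publisher gets 300 − 211.7459 ≈ 88.2541.

211.75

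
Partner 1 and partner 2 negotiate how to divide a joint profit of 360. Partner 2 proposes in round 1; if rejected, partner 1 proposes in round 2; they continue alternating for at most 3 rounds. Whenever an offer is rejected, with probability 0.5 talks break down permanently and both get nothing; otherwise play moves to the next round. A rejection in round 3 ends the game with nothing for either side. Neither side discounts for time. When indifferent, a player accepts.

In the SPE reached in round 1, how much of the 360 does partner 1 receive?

90

Round 3 (partner 2 proposes): partner 1 will accept anything ≥ 0, so partner 2 offers 0 and keeps 360.
Round 2 (partner 1 proposes): rejecting gives partner 2 an expected 0.5 × 360 = 180; partner 1 offers that and keeps 180.
Round 1 (partner 2 proposes): rejecting gives partner 1 an expected 0.5 × 180 = 90; partner 2 offers that and keeps 270.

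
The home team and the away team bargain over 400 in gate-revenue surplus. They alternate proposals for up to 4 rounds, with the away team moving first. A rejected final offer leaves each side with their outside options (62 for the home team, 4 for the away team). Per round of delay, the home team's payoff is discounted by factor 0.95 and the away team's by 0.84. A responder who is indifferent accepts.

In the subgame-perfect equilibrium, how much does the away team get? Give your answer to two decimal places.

38.99

Round 4 (the home team proposes): the away team gets 4 if talks fail, so the home team offers 4 and keeps 396.
Round 3 (the away team proposes): the home team can get 396 next round, worth 0.95 × 396 = 376.2 now; the away team offers that and keeps 23.8.
Round 2 (the home team proposes): the away team can get 23.8 next round, worth 0.84 × 23.8 = 19.992 now, so the home team offers 19.992, keeping 380.008.
Round 1 (the away team proposes): the home team can get 380.008 next round, worth 0.95 × 380.008 = 361.0076 now, so the away team offers 361.0076, keeping 38.9924.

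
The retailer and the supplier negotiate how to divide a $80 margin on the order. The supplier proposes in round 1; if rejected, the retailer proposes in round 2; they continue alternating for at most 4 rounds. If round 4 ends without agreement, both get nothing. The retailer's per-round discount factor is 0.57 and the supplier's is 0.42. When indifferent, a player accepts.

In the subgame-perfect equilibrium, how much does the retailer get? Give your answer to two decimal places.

37.36

Round 4 (the retailer proposes): the supplier will accept anything ≥ 0, so the retailer offers 0 and keeps 80.
Round 3 (the supplier proposes): the retailer can get 80 next round, worth 0.57 × 80 = 45.6 now, so the supplier offers 45.6, keeping 34.4.
Round 2 (the retailer proposes): the supplier can get 34.4 next round, worth 0.42 × 34.4 = 14.448 now, so the retailer offers 14.448, keeping 65.552.
Round 1 (the supplier proposes): the retailer can get 65.552 next round, worth 0.57 × 65.552 = 37.36464 now. The supplier offers 37.36464 and keeps 80 − 37.36464 = 42.63536.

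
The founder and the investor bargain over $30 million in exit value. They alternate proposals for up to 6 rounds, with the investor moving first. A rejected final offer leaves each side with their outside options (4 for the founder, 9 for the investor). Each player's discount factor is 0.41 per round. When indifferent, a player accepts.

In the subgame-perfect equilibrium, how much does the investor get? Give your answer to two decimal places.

Work backward from the last round.
Round 6 (the founder proposes): the investor gets 9 if talks fail, so the founder offers 9 and keeps 21.
Round 5 (the investor proposes): the founder can get 21 next round, worth 0.41 × 21 = 8.61 now, so the investor offers 8.61, keeping 21.39.
Round 4 (the founder proposes): the investor can get 21.39 next round, worth 0.41 × 21.39 = 8.7699 now. The founder offers 8.7699 and keeps 30 − 8.7699 = 21.2301.
Round 3 (the investor proposes): the founder can get 21.2301 next round, worth 0.41 × 21.2301 = 8.704341 now. The investor offers 8.704341 and keeps 30 − 8.704341 = 21.295659.
Round 2 (the founder proposes): the investor can get 21.295659 next round, worth 0.41 × 21.295659 = 8.73122019 now; the founder offers that and keeps 21.26877981.
Round 1 (the investor proposes): the founder can get 21.26877981 next round, worth 0.41 × 21.26877981 = 8.7201997221 now. The investor offers 8.7201997221 and keeps 30 − 8.7201997221 = 21.2798002779.

21.28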